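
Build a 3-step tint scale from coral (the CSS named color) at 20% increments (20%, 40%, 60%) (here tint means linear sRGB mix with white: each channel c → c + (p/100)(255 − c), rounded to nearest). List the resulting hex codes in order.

CSS coral is rgb(255, 127, 80).
20%: (255→255, 127 + 25.6 = 152.6→153, 80 + 35 = 115→115) → #FF9973
40%: (255→255, 127 + 51.2 = 178.2→178, 80 + 70 = 150→150) → #FFB296
60%: (255→255, 127 + 76.8 = 203.8→204, 80 + 105 = 185→185) → #FFCCB9

#FF9973, #FFB296, #FFCCB9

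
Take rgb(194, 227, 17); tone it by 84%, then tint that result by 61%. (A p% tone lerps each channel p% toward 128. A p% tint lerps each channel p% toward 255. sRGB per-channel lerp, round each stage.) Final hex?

Lerp each channel 84% toward 128:
  R: 194 + 0.84×(128−194) = 194 − 55.44 = 138.56 → 139
  G: 227 + 0.84×(128−227) = 227 − 83.16 = 143.84 → 144
  B: 17 + 93.24 = 110.24 → 110
After the tone: rgb(139, 144, 110) = #8B906E.
Lerp each channel 61% toward 255:
  R: 139 + 0.61×(255−139) = 139 + 70.76 = 209.76 → 210
  G: 144 + 67.71 = 211.71 → 212
  B: 110 + 0.61×(255−110) = 110 + 88.45 = 198.45 → 198
rgb(210, 212, 198) = #D2D4C6.

#D2D4C6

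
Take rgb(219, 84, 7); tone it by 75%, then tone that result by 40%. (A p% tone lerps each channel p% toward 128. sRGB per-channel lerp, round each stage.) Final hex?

#8E796E

Per channel, c → c + 0.75(128 − c):
  R: 219 − 68.25 = 150.75 → 151
  G: 84 + 0.75×(128−84) = 84 + 33 = 117 → 117
  B: 7 + 90.75 = 97.75 → 98
After the tone: rgb(151, 117, 98) = #977562.
Lerp each channel 40% toward 128:
  R: 151 + 0.4×(128−151) = 151 − 9.2 = 141.8 → 142
  G: 117 + 0.4×(128−117) = 117 + 4.4 = 121.4 → 121
  B: 98 + 0.4×(128−98) = 98 + 12 = 110 → 110
rgb(142, 121, 110) = #8E796E.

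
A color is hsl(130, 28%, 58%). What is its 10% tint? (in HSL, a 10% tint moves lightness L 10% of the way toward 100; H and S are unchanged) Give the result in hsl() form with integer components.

L moves 10% from 58 toward 100: 58 + 4.2 = 62.2 → 62.
H and S are unchanged.

hsl(130, 28%, 62%)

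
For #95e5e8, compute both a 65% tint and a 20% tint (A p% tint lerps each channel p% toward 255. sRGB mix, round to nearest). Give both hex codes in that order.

#daf6f7, #aaeaed

#95e5e8 is rgb(149, 229, 232).
65% tint:
  R: 149 + 0.65×(255−149) = 149 + 68.9 = 217.9 → 218
  G: 229 + 16.9 = 245.9 → 246
  B: 232 + 0.65×(255−232) = 232 + 14.95 = 246.95 → 247
  → #daf6f7
20% tint:
  R: 149 + 0.2×(255−149) = 149 + 21.2 = 170.2 → 170
  G: 229 + 5.2 = 234.2 → 234
  B: 232 + 0.2×(255−232) = 232 + 4.6 = 236.6 → 237
  → #aaeaed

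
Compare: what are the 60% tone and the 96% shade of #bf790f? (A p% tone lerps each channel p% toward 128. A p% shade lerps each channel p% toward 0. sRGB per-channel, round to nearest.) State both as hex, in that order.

#997d53, #080501

#bf790f is rgb(191, 121, 15).
60% tone:
  R: 191 − 37.8 = 153.2 → 153
  G: 121 + 0.6×(128−121) = 121 + 4.2 = 125.2 → 125
  B: 15 + 67.8 = 82.8 → 83
  → #997d53
96% shade:
  R: 191 + 0.96×(0−191) = 191 − 183.36 = 7.64 → 8
  G: 121 + 0.96×(0−121) = 121 − 116.16 = 4.84 → 5
  B: 15 − 14.4 = 0.6 → 1
  → #080501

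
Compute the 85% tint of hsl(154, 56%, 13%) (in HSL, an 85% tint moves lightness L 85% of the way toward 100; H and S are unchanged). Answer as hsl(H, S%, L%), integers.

L moves 85% from 13 toward 100: 13 + 73.95 = 86.95 → 87.
H and S are unchanged.

hsl(154, 56%, 87%)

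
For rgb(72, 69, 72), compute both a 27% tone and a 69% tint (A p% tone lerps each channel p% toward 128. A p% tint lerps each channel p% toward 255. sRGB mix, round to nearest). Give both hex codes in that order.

#575557, #C6C5C6

27% tone:
  R: 72 + 0.27×(128−72) = 72 + 15.12 = 87.12 → 87
  G: 69 + 15.93 = 84.93 → 85
  B: 72 + 0.27×(128−72) = 72 + 15.12 = 87.12 → 87
  → #575557
69% tint:
  R: 72 + 126.27 = 198.27 → 198
  G: 69 + 128.34 = 197.34 → 197
  B: 72 + 126.27 = 198.27 → 198
  → #C6C5C6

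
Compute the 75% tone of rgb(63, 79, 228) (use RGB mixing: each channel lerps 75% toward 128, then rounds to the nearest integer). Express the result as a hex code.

#707499

Per channel, c → c + 0.75(128 − c):
  R: 63 + 48.75 = 111.75 → 112
  G: 79 + 36.75 = 115.75 → 116
  B: 228 + 0.75×(128−228) = 228 − 75 = 153 → 153
rgb(112, 116, 153) = #707499.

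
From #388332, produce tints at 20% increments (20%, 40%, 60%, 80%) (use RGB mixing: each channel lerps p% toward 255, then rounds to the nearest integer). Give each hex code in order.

#388332 is rgb(56, 131, 50).
20%: (56 + 39.8 = 95.8→96, 131 + 24.8 = 155.8→156, 50 + 41 = 91→91) → #609C5B
40%: (56 + 79.6 = 135.6→136, 131 + 49.6 = 180.6→181, 50 + 82 = 132→132) → #88B584
60%: (56 + 119.4 = 175.4→175, 131 + 74.4 = 205.4→205, 50 + 123 = 173→173) → #AFCDAD
80%: (56 + 159.2 = 215.2→215, 131 + 99.2 = 230.2→230, 50 + 164 = 214→214) → #D7E6D6

#609C5B, #88B584, #AFCDAD, #D7E6D6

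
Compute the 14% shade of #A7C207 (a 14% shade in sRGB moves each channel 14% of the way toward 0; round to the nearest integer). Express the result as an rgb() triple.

rgb(144, 167, 6)

#A7C207 is rgb(167, 194, 7).
A 14% shade moves each channel 14% toward 0:
  R: 167 + 0.14×(0−167) = 167 − 23.38 = 143.62 → 144
  G: 194 + 0.14×(0−194) = 194 − 27.16 = 166.84 → 167
  B: 7 + 0.14×(0−7) = 7 − 0.98 = 6.02 → 6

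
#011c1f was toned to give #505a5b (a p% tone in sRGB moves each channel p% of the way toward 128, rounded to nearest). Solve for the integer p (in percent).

62%

#011c1f is rgb(1, 28, 31); #505a5b is rgb(80, 90, 91).
On the R channel (widest range): 80 ≈ 1 + (p/100)(128 − 1), so p ≈ 100×(80 − 1)/(128 − 1) = 7900/127 = 62.20.
p = 62 reproduces all three channels after rounding.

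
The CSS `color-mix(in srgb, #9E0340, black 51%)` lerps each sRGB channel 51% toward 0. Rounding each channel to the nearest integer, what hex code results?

#9E0340 is rgb(158, 3, 64).
Per channel, c → c + 0.51(0 − c):
  R: 158 + 0.51×(0−158) = 158 − 80.58 = 77.42 → 77
  G: 3 − 1.53 = 1.47 → 1
  B: 64 + 0.51×(0−64) = 64 − 32.64 = 31.36 → 31
rgb(77, 1, 31) = #4D011F.

#4D011F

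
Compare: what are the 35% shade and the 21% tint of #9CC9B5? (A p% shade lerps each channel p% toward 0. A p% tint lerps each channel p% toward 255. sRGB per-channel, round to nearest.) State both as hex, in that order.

#658376, #B1D4C5

#9CC9B5 is rgb(156, 201, 181).
35% shade:
  R: 156 − 54.6 = 101.4 → 101
  G: 201 + 0.35×(0−201) = 201 − 70.35 = 130.65 → 131
  B: 181 + 0.35×(0−181) = 181 − 63.35 = 117.65 → 118
  → #658376
21% tint:
  R: 156 + 0.21×(255−156) = 156 + 20.79 = 176.79 → 177
  G: 201 + 0.21×(255−201) = 201 + 11.34 = 212.34 → 212
  B: 181 + 15.54 = 196.54 → 197
  → #B1D4C5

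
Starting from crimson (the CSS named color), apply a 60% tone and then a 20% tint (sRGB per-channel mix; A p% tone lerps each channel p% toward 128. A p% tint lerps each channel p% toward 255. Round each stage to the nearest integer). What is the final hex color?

#b77784

CSS crimson is rgb(220, 20, 60).
A 60% tone moves each channel 60% toward 128:
  R: 220 + 0.6×(128−220) = 220 − 55.2 = 164.8 → 165
  G: 20 + 0.6×(128−20) = 20 + 64.8 = 84.8 → 85
  B: 60 + 40.8 = 100.8 → 101
After the tone: rgb(165, 85, 101) = #a55565.
A 20% tint moves each channel 20% toward 255:
  R: 165 + 0.2×(255−165) = 165 + 18 = 183 → 183
  G: 85 + 0.2×(255−85) = 85 + 34 = 119 → 119
  B: 101 + 0.2×(255−101) = 101 + 30.8 = 131.8 → 132
rgb(183, 119, 132) = #b77784.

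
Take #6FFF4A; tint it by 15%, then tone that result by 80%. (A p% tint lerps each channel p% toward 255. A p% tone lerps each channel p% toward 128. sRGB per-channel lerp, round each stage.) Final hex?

#6FFF4A is rgb(111, 255, 74).
A 15% tint moves each channel 15% toward 255:
  R: 111 + 0.15×(255−111) = 111 + 21.6 = 132.6 → 133
  G: 255 + 0 = 255 → 255
  B: 74 + 0.15×(255−74) = 74 + 27.15 = 101.15 → 101
After the tint: rgb(133, 255, 101) = #85FF65.
Lerp each channel 80% toward 128:
  R: 133 + 0.8×(128−133) = 133 − 4 = 129 → 129
  G: 255 + 0.8×(128−255) = 255 − 101.6 = 153.4 → 153
  B: 101 + 0.8×(128−101) = 101 + 21.6 = 122.6 → 123
rgb(129, 153, 123) = #81997B.

#81997B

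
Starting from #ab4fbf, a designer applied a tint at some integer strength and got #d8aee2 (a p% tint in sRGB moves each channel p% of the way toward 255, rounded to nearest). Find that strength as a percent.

#ab4fbf is rgb(171, 79, 191); #d8aee2 is rgb(216, 174, 226).
On the G channel (widest range): 174 ≈ 79 + (p/100)(255 − 79), so p ≈ 100×(174 − 79)/(255 − 79) = 9500/176 = 53.98.
p = 54 reproduces all three channels after rounding.

54%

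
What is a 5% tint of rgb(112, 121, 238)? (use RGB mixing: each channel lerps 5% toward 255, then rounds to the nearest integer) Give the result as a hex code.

Per channel, c → c + 0.05(255 − c):
  R: 112 + 7.15 = 119.15 → 119
  G: 121 + 0.05×(255−121) = 121 + 6.7 = 127.7 → 128
  B: 238 + 0.85 = 238.85 → 239
rgb(119, 128, 239) = #7780EF.

#7780EF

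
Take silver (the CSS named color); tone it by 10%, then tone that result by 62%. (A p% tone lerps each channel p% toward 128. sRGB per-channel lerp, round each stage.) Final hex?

CSS silver is rgb(192, 192, 192).
Per channel, c → c + 0.1(128 − c):
  R: 192 + 0.1×(128−192) = 192 − 6.4 = 185.6 → 186
  G: 192 − 6.4 = 185.6 → 186
  B: 192 − 6.4 = 185.6 → 186
After the tone: rgb(186, 186, 186) = #BABABA.
Per channel, c → c + 0.62(128 − c):
  R: 186 − 35.96 = 150.04 → 150
  G: 186 − 35.96 = 150.04 → 150
  B: 186 − 35.96 = 150.04 → 150
rgb(150, 150, 150) = #969696.

#969696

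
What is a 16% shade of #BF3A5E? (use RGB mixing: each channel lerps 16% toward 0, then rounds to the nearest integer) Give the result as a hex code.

#BF3A5E is rgb(191, 58, 94).
A 16% shade moves each channel 16% toward 0:
  R: 191 + 0.16×(0−191) = 191 − 30.56 = 160.44 → 160
  G: 58 + 0.16×(0−58) = 58 − 9.28 = 48.72 → 49
  B: 94 − 15.04 = 78.96 → 79
rgb(160, 49, 79) = #A0314F.

#A0314F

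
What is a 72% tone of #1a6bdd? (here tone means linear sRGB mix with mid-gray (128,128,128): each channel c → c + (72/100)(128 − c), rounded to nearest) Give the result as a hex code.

#637a9a

#1a6bdd is rgb(26, 107, 221).
A 72% tone moves each channel 72% toward 128:
  R: 26 + 73.44 = 99.44 → 99
  G: 107 + 15.12 = 122.12 → 122
  B: 221 − 66.96 = 154.04 → 154
rgb(99, 122, 154) = #637a9a.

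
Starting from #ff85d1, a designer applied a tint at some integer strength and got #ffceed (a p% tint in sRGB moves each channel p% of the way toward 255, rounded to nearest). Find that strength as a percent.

#ff85d1 is rgb(255, 133, 209); #ffceed is rgb(255, 206, 237).
On the G channel (widest range): 206 ≈ 133 + (p/100)(255 − 133), so p ≈ 100×(206 − 133)/(255 − 133) = 7300/122 = 59.84.
p = 60 reproduces all three channels after rounding.

60%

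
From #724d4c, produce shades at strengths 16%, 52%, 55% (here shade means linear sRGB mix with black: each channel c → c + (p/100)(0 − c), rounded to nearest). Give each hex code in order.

#604140, #372524, #332322

#724d4c is rgb(114, 77, 76).
16%: (114 − 18.24 = 95.76→96, 77 − 12.32 = 64.68→65, 76 − 12.16 = 63.84→64) → #604140
52%: (114 − 59.28 = 54.72→55, 77 − 40.04 = 36.96→37, 76 − 39.52 = 36.48→36) → #372524
55%: (114 − 62.7 = 51.3→51, 77 − 42.35 = 34.65→35, 76 − 41.8 = 34.2→34) → #332322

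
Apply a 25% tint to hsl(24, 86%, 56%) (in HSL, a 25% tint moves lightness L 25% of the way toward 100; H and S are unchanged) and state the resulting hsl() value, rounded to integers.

hsl(24, 86%, 67%)

L moves 25% from 56 toward 100: 56 + 11 = 67 → 67.
H and S are unchanged.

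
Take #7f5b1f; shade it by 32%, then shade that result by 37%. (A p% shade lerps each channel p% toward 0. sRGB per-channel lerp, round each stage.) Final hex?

#7f5b1f is rgb(127, 91, 31).
A 32% shade moves each channel 32% toward 0:
  R: 127 − 40.64 = 86.36 → 86
  G: 91 − 29.12 = 61.88 → 62
  B: 31 + 0.32×(0−31) = 31 − 9.92 = 21.08 → 21
After the shade: rgb(86, 62, 21) = #563e15.
A 37% shade moves each channel 37% toward 0:
  R: 86 + 0.37×(0−86) = 86 − 31.82 = 54.18 → 54
  G: 62 + 0.37×(0−62) = 62 − 22.94 = 39.06 → 39
  B: 21 − 7.77 = 13.23 → 13
rgb(54, 39, 13) = #36270d.

#36270d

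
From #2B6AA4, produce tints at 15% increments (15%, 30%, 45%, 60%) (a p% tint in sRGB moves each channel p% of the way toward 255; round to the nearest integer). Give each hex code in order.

#4B80B2, #6B97BF, #8AADCD, #AAC3DB

#2B6AA4 is rgb(43, 106, 164).
15%: (43 + 31.8 = 74.8→75, 106 + 22.35 = 128.35→128, 164 + 13.65 = 177.65→178) → #4B80B2
30%: (43 + 63.6 = 106.6→107, 106 + 44.7 = 150.7→151, 164 + 27.3 = 191.3→191) → #6B97BF
45%: (43 + 95.4 = 138.4→138, 106 + 67.05 = 173.05→173, 164 + 40.95 = 204.95→205) → #8AADCD
60%: (43 + 127.2 = 170.2→170, 106 + 89.4 = 195.4→195, 164 + 54.6 = 218.6→219) → #AAC3DB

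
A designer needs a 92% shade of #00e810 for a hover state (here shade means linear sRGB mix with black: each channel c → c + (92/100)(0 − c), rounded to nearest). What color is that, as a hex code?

#00e810 is rgb(0, 232, 16).
Per channel, c → c + 0.92(0 − c):
  R: 0 + 0 = 0 → 0
  G: 232 + 0.92×(0−232) = 232 − 213.44 = 18.56 → 19
  B: 16 + 0.92×(0−16) = 16 − 14.72 = 1.28 → 1
rgb(0, 19, 1) = #001301.

#001301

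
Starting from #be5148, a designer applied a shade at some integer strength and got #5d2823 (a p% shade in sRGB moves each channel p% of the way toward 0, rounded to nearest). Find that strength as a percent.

#be5148 is rgb(190, 81, 72); #5d2823 is rgb(93, 40, 35).
On the R channel (widest range): 93 ≈ 190 + (p/100)(0 − 190), so p ≈ 100×(93 − 190)/(0 − 190) = -9700/-190 = 51.05.
p = 51 reproduces all three channels after rounding.

51%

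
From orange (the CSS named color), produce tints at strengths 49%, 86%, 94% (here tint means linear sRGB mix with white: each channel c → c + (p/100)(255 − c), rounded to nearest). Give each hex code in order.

#FFD17D, #FFF2DB, #FFFAF0

CSS orange is rgb(255, 165, 0).
49%: (255→255, 165 + 44.1 = 209.1→209, 0 + 124.95 = 124.95→125) → #FFD17D
86%: (255→255, 165 + 77.4 = 242.4→242, 0 + 219.3 = 219.3→219) → #FFF2DB
94%: (255→255, 165 + 84.6 = 249.6→250, 0 + 239.7 = 239.7→240) → #FFFAF0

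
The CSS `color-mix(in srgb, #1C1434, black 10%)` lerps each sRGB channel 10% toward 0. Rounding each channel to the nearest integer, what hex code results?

#1C1434 is rgb(28, 20, 52).
A 10% shade moves each channel 10% toward 0:
  R: 28 + 0.1×(0−28) = 28 − 2.8 = 25.2 → 25
  G: 20 − 2 = 18 → 18
  B: 52 − 5.2 = 46.8 → 47
rgb(25, 18, 47) = #19122F.

#19122F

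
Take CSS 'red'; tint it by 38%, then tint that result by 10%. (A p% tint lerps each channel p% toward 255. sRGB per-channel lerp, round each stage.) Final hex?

#FF7171

CSS red is rgb(255, 0, 0).
A 38% tint moves each channel 38% toward 255:
  R: 255 + 0.38×(255−255) = 255 + 0 = 255 → 255
  G: 0 + 0.38×(255−0) = 0 + 96.9 = 96.9 → 97
  B: 0 + 96.9 = 96.9 → 97
After the tint: rgb(255, 97, 97) = #FF6161.
Lerp each channel 10% toward 255:
  R: 255 + 0.1×(255−255) = 255 + 0 = 255 → 255
  G: 97 + 0.1×(255−97) = 97 + 15.8 = 112.8 → 113
  B: 97 + 0.1×(255−97) = 97 + 15.8 = 112.8 → 113
rgb(255, 113, 113) = #FF7171.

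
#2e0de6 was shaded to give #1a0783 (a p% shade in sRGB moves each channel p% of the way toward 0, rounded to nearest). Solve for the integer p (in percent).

43%

#2e0de6 is rgb(46, 13, 230); #1a0783 is rgb(26, 7, 131).
On the B channel (widest range): 131 ≈ 230 + (p/100)(0 − 230), so p ≈ 100×(131 − 230)/(0 − 230) = -9900/-230 = 43.04.
p = 43 reproduces all three channels after rounding.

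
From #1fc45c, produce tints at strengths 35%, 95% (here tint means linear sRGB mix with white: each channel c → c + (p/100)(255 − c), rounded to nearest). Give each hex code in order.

#1fc45c is rgb(31, 196, 92).
35%: (31 + 78.4 = 109.4→109, 196 + 20.65 = 216.65→217, 92 + 57.05 = 149.05→149) → #6dd995
95%: (31 + 212.8 = 243.8→244, 196 + 56.05 = 252.05→252, 92 + 154.85 = 246.85→247) → #f4fcf7

#6dd995, #f4fcf7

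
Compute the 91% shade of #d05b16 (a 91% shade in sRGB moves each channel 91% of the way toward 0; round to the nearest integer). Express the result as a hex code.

#130802

#d05b16 is rgb(208, 91, 22).
Lerp each channel 91% toward 0:
  R: 208 − 189.28 = 18.72 → 19
  G: 91 − 82.81 = 8.19 → 8
  B: 22 + 0.91×(0−22) = 22 − 20.02 = 1.98 → 2
rgb(19, 8, 2) = #130802.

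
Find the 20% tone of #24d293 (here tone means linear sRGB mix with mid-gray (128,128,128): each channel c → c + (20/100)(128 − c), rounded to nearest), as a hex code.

#24d293 is rgb(36, 210, 147).
A 20% tone moves each channel 20% toward 128:
  R: 36 + 0.2×(128−36) = 36 + 18.4 = 54.4 → 54
  G: 210 − 16.4 = 193.6 → 194
  B: 147 − 3.8 = 143.2 → 143
rgb(54, 194, 143) = #36c28f.

#36c28f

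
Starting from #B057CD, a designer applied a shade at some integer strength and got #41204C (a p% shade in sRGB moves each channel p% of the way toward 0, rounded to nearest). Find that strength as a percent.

#B057CD is rgb(176, 87, 205); #41204C is rgb(65, 32, 76).
On the B channel (widest range): 76 ≈ 205 + (p/100)(0 − 205), so p ≈ 100×(76 − 205)/(0 − 205) = -12900/-205 = 62.93.
p = 63 reproduces all three channels after rounding.

63%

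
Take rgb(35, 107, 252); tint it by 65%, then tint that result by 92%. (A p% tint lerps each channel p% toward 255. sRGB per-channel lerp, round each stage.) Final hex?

Per channel, c → c + 0.65(255 − c):
  R: 35 + 0.65×(255−35) = 35 + 143 = 178 → 178
  G: 107 + 0.65×(255−107) = 107 + 96.2 = 203.2 → 203
  B: 252 + 1.95 = 253.95 → 254
After the tint: rgb(178, 203, 254) = #B2CBFE.
Per channel, c → c + 0.92(255 − c):
  R: 178 + 70.84 = 248.84 → 249
  G: 203 + 47.84 = 250.84 → 251
  B: 254 + 0.92 = 254.92 → 255
rgb(249, 251, 255) = #F9FBFF.

#F9FBFF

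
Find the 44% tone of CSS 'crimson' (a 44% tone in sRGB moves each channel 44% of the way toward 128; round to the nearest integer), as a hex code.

CSS crimson is rgb(220, 20, 60).
A 44% tone moves each channel 44% toward 128:
  R: 220 − 40.48 = 179.52 → 180
  G: 20 + 47.52 = 67.52 → 68
  B: 60 + 0.44×(128−60) = 60 + 29.92 = 89.92 → 90
rgb(180, 68, 90) = #b4445a.

#b4445a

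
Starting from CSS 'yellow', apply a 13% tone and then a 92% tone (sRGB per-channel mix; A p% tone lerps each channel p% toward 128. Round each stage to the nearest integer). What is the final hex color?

#898977

CSS yellow is rgb(255, 255, 0).
Lerp each channel 13% toward 128:
  R: 255 + 0.13×(128−255) = 255 − 16.51 = 238.49 → 238
  G: 255 + 0.13×(128−255) = 255 − 16.51 = 238.49 → 238
  B: 0 + 16.64 = 16.64 → 17
After the tone: rgb(238, 238, 17) = #EEEE11.
Per channel, c → c + 0.92(128 − c):
  R: 238 + 0.92×(128−238) = 238 − 101.2 = 136.8 → 137
  G: 238 + 0.92×(128−238) = 238 − 101.2 = 136.8 → 137
  B: 17 + 0.92×(128−17) = 17 + 102.12 = 119.12 → 119
rgb(137, 137, 119) = #898977.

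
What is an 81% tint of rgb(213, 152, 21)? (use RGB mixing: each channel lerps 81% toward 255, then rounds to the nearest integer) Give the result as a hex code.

#F7EBD3

An 81% tint moves each channel 81% toward 255:
  R: 213 + 0.81×(255−213) = 213 + 34.02 = 247.02 → 247
  G: 152 + 83.43 = 235.43 → 235
  B: 21 + 0.81×(255−21) = 21 + 189.54 = 210.54 → 211
rgb(247, 235, 211) = #F7EBD3.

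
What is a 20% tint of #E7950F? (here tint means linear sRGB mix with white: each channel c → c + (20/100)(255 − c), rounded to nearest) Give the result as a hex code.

#E7950F is rgb(231, 149, 15).
A 20% tint moves each channel 20% toward 255:
  R: 231 + 4.8 = 235.8 → 236
  G: 149 + 21.2 = 170.2 → 170
  B: 15 + 0.2×(255−15) = 15 + 48 = 63 → 63
rgb(236, 170, 63) = #ECAA3F.

#ECAA3F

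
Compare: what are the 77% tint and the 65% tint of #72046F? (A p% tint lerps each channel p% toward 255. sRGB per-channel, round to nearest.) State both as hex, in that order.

#72046F is rgb(114, 4, 111).
77% tint:
  R: 114 + 108.57 = 222.57 → 223
  G: 4 + 193.27 = 197.27 → 197
  B: 111 + 0.77×(255−111) = 111 + 110.88 = 221.88 → 222
  → #DFC5DE
65% tint:
  R: 114 + 91.65 = 205.65 → 206
  G: 4 + 0.65×(255−4) = 4 + 163.15 = 167.15 → 167
  B: 111 + 0.65×(255−111) = 111 + 93.6 = 204.6 → 205
  → #CEA7CD

#DFC5DE, #CEA7CD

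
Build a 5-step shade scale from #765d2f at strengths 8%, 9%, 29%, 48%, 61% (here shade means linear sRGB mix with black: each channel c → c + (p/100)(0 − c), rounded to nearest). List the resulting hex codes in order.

#6d562b, #6b552b, #544221, #3d3018, #2e2412

#765d2f is rgb(118, 93, 47).
8%: (118 − 9.44 = 108.56→109, 93 − 7.44 = 85.56→86, 47 − 3.76 = 43.24→43) → #6d562b
9%: (118 − 10.62 = 107.38→107, 93 − 8.37 = 84.63→85, 47 − 4.23 = 42.77→43) → #6b552b
29%: (118 − 34.22 = 83.78→84, 93 − 26.97 = 66.03→66, 47 − 13.63 = 33.37→33) → #544221
48%: (118 − 56.64 = 61.36→61, 93 − 44.64 = 48.36→48, 47 − 22.56 = 24.44→24) → #3d3018
61%: (118 − 71.98 = 46.02→46, 93 − 56.73 = 36.27→36, 47 − 28.67 = 18.33→18) → #2e2412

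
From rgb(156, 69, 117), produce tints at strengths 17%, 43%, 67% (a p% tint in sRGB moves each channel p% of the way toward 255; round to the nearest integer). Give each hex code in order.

#ad658c, #c795b0, #dec2d1

17%: (156 + 16.83 = 172.83→173, 69 + 31.62 = 100.62→101, 117 + 23.46 = 140.46→140) → #ad658c
43%: (156 + 42.57 = 198.57→199, 69 + 79.98 = 148.98→149, 117 + 59.34 = 176.34→176) → #c795b0
67%: (156 + 66.33 = 222.33→222, 69 + 124.62 = 193.62→194, 117 + 92.46 = 209.46→209) → #dec2d1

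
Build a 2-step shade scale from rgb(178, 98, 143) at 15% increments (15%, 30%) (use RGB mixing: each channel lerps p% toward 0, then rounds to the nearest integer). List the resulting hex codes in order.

15%: (178 − 26.7 = 151.3→151, 98 − 14.7 = 83.3→83, 143 − 21.45 = 121.55→122) → #97537A
30%: (178 − 53.4 = 124.6→125, 98 − 29.4 = 68.6→69, 143 − 42.9 = 100.1→100) → #7D4564

#97537A, #7D4564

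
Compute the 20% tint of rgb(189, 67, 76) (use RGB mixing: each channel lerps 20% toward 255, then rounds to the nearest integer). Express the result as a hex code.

Per channel, c → c + 0.2(255 − c):
  R: 189 + 0.2×(255−189) = 189 + 13.2 = 202.2 → 202
  G: 67 + 0.2×(255−67) = 67 + 37.6 = 104.6 → 105
  B: 76 + 0.2×(255−76) = 76 + 35.8 = 111.8 → 112
rgb(202, 105, 112) = #ca6970.

#ca6970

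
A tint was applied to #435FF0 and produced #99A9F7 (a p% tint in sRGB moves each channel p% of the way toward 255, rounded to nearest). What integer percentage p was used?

#435FF0 is rgb(67, 95, 240); #99A9F7 is rgb(153, 169, 247).
On the R channel (widest range): 153 ≈ 67 + (p/100)(255 − 67), so p ≈ 100×(153 − 67)/(255 − 67) = 8600/188 = 45.74.
p = 46 reproduces all three channels after rounding.

46%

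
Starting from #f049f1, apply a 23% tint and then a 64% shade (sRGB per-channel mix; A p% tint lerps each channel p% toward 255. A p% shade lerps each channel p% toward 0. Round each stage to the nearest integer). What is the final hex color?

#f049f1 is rgb(240, 73, 241).
Lerp each channel 23% toward 255:
  R: 240 + 3.45 = 243.45 → 243
  G: 73 + 41.86 = 114.86 → 115
  B: 241 + 3.22 = 244.22 → 244
After the tint: rgb(243, 115, 244) = #f373f4.
Per channel, c → c + 0.64(0 − c):
  R: 243 − 155.52 = 87.48 → 87
  G: 115 + 0.64×(0−115) = 115 − 73.6 = 41.4 → 41
  B: 244 + 0.64×(0−244) = 244 − 156.16 = 87.84 → 88
rgb(87, 41, 88) = #572958.

#572958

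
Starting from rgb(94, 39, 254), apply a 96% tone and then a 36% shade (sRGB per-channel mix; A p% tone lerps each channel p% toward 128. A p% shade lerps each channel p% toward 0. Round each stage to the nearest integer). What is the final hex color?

#514f55

A 96% tone moves each channel 96% toward 128:
  R: 94 + 0.96×(128−94) = 94 + 32.64 = 126.64 → 127
  G: 39 + 0.96×(128−39) = 39 + 85.44 = 124.44 → 124
  B: 254 − 120.96 = 133.04 → 133
After the tone: rgb(127, 124, 133) = #7f7c85.
Per channel, c → c + 0.36(0 − c):
  R: 127 − 45.72 = 81.28 → 81
  G: 124 − 44.64 = 79.36 → 79
  B: 133 + 0.36×(0−133) = 133 − 47.88 = 85.12 → 85
rgb(81, 79, 85) = #514f55.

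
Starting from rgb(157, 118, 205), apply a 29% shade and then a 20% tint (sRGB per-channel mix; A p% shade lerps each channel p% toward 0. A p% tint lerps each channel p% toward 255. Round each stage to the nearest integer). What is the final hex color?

#8c76a8

A 29% shade moves each channel 29% toward 0:
  R: 157 − 45.53 = 111.47 → 111
  G: 118 + 0.29×(0−118) = 118 − 34.22 = 83.78 → 84
  B: 205 − 59.45 = 145.55 → 146
After the shade: rgb(111, 84, 146) = #6f5492.
Lerp each channel 20% toward 255:
  R: 111 + 0.2×(255−111) = 111 + 28.8 = 139.8 → 140
  G: 84 + 34.2 = 118.2 → 118
  B: 146 + 0.2×(255−146) = 146 + 21.8 = 167.8 → 168
rgb(140, 118, 168) = #8c76a8.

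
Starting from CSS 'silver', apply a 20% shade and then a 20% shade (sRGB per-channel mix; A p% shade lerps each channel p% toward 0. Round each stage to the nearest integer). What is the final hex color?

CSS silver is rgb(192, 192, 192).
A 20% shade moves each channel 20% toward 0:
  R: 192 + 0.2×(0−192) = 192 − 38.4 = 153.6 → 154
  G: 192 + 0.2×(0−192) = 192 − 38.4 = 153.6 → 154
  B: 192 − 38.4 = 153.6 → 154
After the shade: rgb(154, 154, 154) = #9A9A9A.
Lerp each channel 20% toward 0:
  R: 154 + 0.2×(0−154) = 154 − 30.8 = 123.2 → 123
  G: 154 − 30.8 = 123.2 → 123
  B: 154 + 0.2×(0−154) = 154 − 30.8 = 123.2 → 123
rgb(123, 123, 123) = #7B7B7B.

#7B7B7B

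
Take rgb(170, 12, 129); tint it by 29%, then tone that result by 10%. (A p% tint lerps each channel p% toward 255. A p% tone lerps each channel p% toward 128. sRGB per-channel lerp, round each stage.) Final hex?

#BC57A2

Lerp each channel 29% toward 255:
  R: 170 + 0.29×(255−170) = 170 + 24.65 = 194.65 → 195
  G: 12 + 0.29×(255−12) = 12 + 70.47 = 82.47 → 82
  B: 129 + 36.54 = 165.54 → 166
After the tint: rgb(195, 82, 166) = #C352A6.
Per channel, c → c + 0.1(128 − c):
  R: 195 + 0.1×(128−195) = 195 − 6.7 = 188.3 → 188
  G: 82 + 0.1×(128−82) = 82 + 4.6 = 86.6 → 87
  B: 166 − 3.8 = 162.2 → 162
rgb(188, 87, 162) = #BC57A2.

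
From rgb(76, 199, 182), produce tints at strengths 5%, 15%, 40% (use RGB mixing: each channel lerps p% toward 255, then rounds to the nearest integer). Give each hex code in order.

5%: (76 + 8.95 = 84.95→85, 199 + 2.8 = 201.8→202, 182 + 3.65 = 185.65→186) → #55CABA
15%: (76 + 26.85 = 102.85→103, 199 + 8.4 = 207.4→207, 182 + 10.95 = 192.95→193) → #67CFC1
40%: (76 + 71.6 = 147.6→148, 199 + 22.4 = 221.4→221, 182 + 29.2 = 211.2→211) → #94DDD3

#55CABA, #67CFC1, #94DDD3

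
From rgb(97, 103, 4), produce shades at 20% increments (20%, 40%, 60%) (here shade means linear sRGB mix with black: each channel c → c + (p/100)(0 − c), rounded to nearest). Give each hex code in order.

#4e5203, #3a3e02, #272902

20%: (97 − 19.4 = 77.6→78, 103 − 20.6 = 82.4→82, 4 − 0.8 = 3.2→3) → #4e5203
40%: (97 − 38.8 = 58.2→58, 103 − 41.2 = 61.8→62, 4 − 1.6 = 2.4→2) → #3a3e02
60%: (97 − 58.2 = 38.8→39, 103 − 61.8 = 41.2→41, 4 − 2.4 = 1.6→2) → #272902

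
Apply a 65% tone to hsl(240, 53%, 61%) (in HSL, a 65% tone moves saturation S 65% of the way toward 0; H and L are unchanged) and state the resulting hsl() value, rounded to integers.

S moves 65% from 53 toward 0: 53 − 34.45 = 18.55 → 19.
H and L are unchanged.

hsl(240, 19%, 61%)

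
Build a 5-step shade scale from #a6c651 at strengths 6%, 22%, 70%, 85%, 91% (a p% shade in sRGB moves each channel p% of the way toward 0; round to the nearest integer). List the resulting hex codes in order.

#9cba4c, #819a3f, #323b18, #191e0c, #0f1207

#a6c651 is rgb(166, 198, 81).
6%: (166 − 9.96 = 156.04→156, 198 − 11.88 = 186.12→186, 81 − 4.86 = 76.14→76) → #9cba4c
22%: (166 − 36.52 = 129.48→129, 198 − 43.56 = 154.44→154, 81 − 17.82 = 63.18→63) → #819a3f
70%: (166 − 116.2 = 49.8→50, 198 − 138.6 = 59.4→59, 81 − 56.7 = 24.3→24) → #323b18
85%: (166 − 141.1 = 24.9→25, 198 − 168.3 = 29.7→30, 81 − 68.85 = 12.15→12) → #191e0c
91%: (166 − 151.06 = 14.94→15, 198 − 180.18 = 17.82→18, 81 − 73.71 = 7.29→7) → #0f1207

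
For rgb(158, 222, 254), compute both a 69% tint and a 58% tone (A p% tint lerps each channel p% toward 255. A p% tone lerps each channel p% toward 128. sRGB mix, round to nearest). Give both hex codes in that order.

#E1F5FF, #8DA7B5

69% tint:
  R: 158 + 0.69×(255−158) = 158 + 66.93 = 224.93 → 225
  G: 222 + 0.69×(255−222) = 222 + 22.77 = 244.77 → 245
  B: 254 + 0.69 = 254.69 → 255
  → #E1F5FF
58% tone:
  R: 158 + 0.58×(128−158) = 158 − 17.4 = 140.6 → 141
  G: 222 + 0.58×(128−222) = 222 − 54.52 = 167.48 → 167
  B: 254 + 0.58×(128−254) = 254 − 73.08 = 180.92 → 181
  → #8DA7B5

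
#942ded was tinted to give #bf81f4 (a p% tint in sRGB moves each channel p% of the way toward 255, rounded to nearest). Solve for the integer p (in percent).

#942ded is rgb(148, 45, 237); #bf81f4 is rgb(191, 129, 244).
On the G channel (widest range): 129 ≈ 45 + (p/100)(255 − 45), so p ≈ 100×(129 − 45)/(255 − 45) = 8400/210 = 40.00.
p = 40 reproduces all three channels after rounding.

40%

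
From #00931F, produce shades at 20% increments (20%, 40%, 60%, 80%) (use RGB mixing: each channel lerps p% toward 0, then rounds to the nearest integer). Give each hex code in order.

#007619, #005813, #003B0C, #001D06

#00931F is rgb(0, 147, 31).
20%: (0→0, 147 − 29.4 = 117.6→118, 31 − 6.2 = 24.8→25) → #007619
40%: (0→0, 147 − 58.8 = 88.2→88, 31 − 12.4 = 18.6→19) → #005813
60%: (0→0, 147 − 88.2 = 58.8→59, 31 − 18.6 = 12.4→12) → #003B0C
80%: (0→0, 147 − 117.6 = 29.4→29, 31 − 24.8 = 6.2→6) → #001D06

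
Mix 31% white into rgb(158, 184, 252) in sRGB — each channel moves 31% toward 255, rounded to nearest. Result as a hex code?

#BCCEFD

Per channel, c → c + 0.31(255 − c):
  R: 158 + 0.31×(255−158) = 158 + 30.07 = 188.07 → 188
  G: 184 + 22.01 = 206.01 → 206
  B: 252 + 0.31×(255−252) = 252 + 0.93 = 252.93 → 253
rgb(188, 206, 253) = #BCCEFD.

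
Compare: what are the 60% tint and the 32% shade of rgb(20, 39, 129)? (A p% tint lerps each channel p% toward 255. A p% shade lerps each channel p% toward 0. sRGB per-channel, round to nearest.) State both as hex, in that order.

#a1a9cd, #0e1b58

60% tint:
  R: 20 + 141 = 161 → 161
  G: 39 + 0.6×(255−39) = 39 + 129.6 = 168.6 → 169
  B: 129 + 0.6×(255−129) = 129 + 75.6 = 204.6 → 205
  → #a1a9cd
32% shade:
  R: 20 + 0.32×(0−20) = 20 − 6.4 = 13.6 → 14
  G: 39 + 0.32×(0−39) = 39 − 12.48 = 26.52 → 27
  B: 129 − 41.28 = 87.72 → 88
  → #0e1b58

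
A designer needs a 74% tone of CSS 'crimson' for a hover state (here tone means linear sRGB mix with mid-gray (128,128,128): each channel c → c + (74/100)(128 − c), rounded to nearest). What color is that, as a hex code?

#98646E

CSS crimson is rgb(220, 20, 60).
A 74% tone moves each channel 74% toward 128:
  R: 220 − 68.08 = 151.92 → 152
  G: 20 + 0.74×(128−20) = 20 + 79.92 = 99.92 → 100
  B: 60 + 50.32 = 110.32 → 110
rgb(152, 100, 110) = #98646E.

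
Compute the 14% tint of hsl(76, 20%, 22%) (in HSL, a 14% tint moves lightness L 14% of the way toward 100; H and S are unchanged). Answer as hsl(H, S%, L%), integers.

hsl(76, 20%, 33%)

L moves 14% from 22 toward 100: 22 + 10.92 = 32.92 → 33.
H and S are unchanged.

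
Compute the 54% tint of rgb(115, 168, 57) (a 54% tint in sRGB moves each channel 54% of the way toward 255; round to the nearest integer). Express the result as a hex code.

#BFD7A4

Lerp each channel 54% toward 255:
  R: 115 + 0.54×(255−115) = 115 + 75.6 = 190.6 → 191
  G: 168 + 0.54×(255−168) = 168 + 46.98 = 214.98 → 215
  B: 57 + 106.92 = 163.92 → 164
rgb(191, 215, 164) = #BFD7A4.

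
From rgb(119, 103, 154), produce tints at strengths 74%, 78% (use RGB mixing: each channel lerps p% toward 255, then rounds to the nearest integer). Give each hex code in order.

74%: (119 + 100.64 = 219.64→220, 103 + 112.48 = 215.48→215, 154 + 74.74 = 228.74→229) → #dcd7e5
78%: (119 + 106.08 = 225.08→225, 103 + 118.56 = 221.56→222, 154 + 78.78 = 232.78→233) → #e1dee9

#dcd7e5, #e1dee9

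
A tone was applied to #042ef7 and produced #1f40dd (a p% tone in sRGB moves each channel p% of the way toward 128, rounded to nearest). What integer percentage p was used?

22%

#042ef7 is rgb(4, 46, 247); #1f40dd is rgb(31, 64, 221).
On the R channel (widest range): 31 ≈ 4 + (p/100)(128 − 4), so p ≈ 100×(31 − 4)/(128 − 4) = 2700/124 = 21.77.
p = 22 reproduces all three channels after rounding.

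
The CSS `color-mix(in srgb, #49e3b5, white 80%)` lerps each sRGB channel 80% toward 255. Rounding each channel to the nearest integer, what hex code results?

#dbf9f0

#49e3b5 is rgb(73, 227, 181).
Per channel, c → c + 0.8(255 − c):
  R: 73 + 0.8×(255−73) = 73 + 145.6 = 218.6 → 219
  G: 227 + 22.4 = 249.4 → 249
  B: 181 + 0.8×(255−181) = 181 + 59.2 = 240.2 → 240
rgb(219, 249, 240) = #dbf9f0.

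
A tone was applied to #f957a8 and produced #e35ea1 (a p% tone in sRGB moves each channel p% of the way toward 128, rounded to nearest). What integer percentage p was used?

#f957a8 is rgb(249, 87, 168); #e35ea1 is rgb(227, 94, 161).
On the R channel (widest range): 227 ≈ 249 + (p/100)(128 − 249), so p ≈ 100×(227 − 249)/(128 − 249) = -2200/-121 = 18.18.
p = 18 reproduces all three channels after rounding.

18%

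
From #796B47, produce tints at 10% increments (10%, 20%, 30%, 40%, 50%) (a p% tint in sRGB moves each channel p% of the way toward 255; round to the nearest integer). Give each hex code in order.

#796B47 is rgb(121, 107, 71).
10%: (121 + 13.4 = 134.4→134, 107 + 14.8 = 121.8→122, 71 + 18.4 = 89.4→89) → #867A59
20%: (121 + 26.8 = 147.8→148, 107 + 29.6 = 136.6→137, 71 + 36.8 = 107.8→108) → #94896C
30%: (121 + 40.2 = 161.2→161, 107 + 44.4 = 151.4→151, 71 + 55.2 = 126.2→126) → #A1977E
40%: (121 + 53.6 = 174.6→175, 107 + 59.2 = 166.2→166, 71 + 73.6 = 144.6→145) → #AFA691
50%: (121 + 67 = 188→188, 107 + 74 = 181→181, 71 + 92 = 163→163) → #BCB5A3

#867A59, #94896C, #A1977E, #AFA691, #BCB5A3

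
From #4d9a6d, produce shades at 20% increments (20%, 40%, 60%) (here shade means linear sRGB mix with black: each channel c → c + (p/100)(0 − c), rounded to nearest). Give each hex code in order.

#3e7b57, #2e5c41, #1f3e2c

#4d9a6d is rgb(77, 154, 109).
20%: (77 − 15.4 = 61.6→62, 154 − 30.8 = 123.2→123, 109 − 21.8 = 87.2→87) → #3e7b57
40%: (77 − 30.8 = 46.2→46, 154 − 61.6 = 92.4→92, 109 − 43.6 = 65.4→65) → #2e5c41
60%: (77 − 46.2 = 30.8→31, 154 − 92.4 = 61.6→62, 109 − 65.4 = 43.6→44) → #1f3e2c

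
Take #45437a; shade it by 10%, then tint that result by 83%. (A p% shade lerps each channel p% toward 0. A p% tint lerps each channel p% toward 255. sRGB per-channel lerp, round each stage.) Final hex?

#45437a is rgb(69, 67, 122).
A 10% shade moves each channel 10% toward 0:
  R: 69 + 0.1×(0−69) = 69 − 6.9 = 62.1 → 62
  G: 67 + 0.1×(0−67) = 67 − 6.7 = 60.3 → 60
  B: 122 + 0.1×(0−122) = 122 − 12.2 = 109.8 → 110
After the shade: rgb(62, 60, 110) = #3e3c6e.
Per channel, c → c + 0.83(255 − c):
  R: 62 + 160.19 = 222.19 → 222
  G: 60 + 0.83×(255−60) = 60 + 161.85 = 221.85 → 222
  B: 110 + 0.83×(255−110) = 110 + 120.35 = 230.35 → 230
rgb(222, 222, 230) = #dedee6.

#dedee6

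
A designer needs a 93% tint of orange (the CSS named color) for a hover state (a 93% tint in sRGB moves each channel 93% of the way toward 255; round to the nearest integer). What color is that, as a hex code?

#FFF9ED

CSS orange is rgb(255, 165, 0).
A 93% tint moves each channel 93% toward 255:
  R: 255 + 0 = 255 → 255
  G: 165 + 0.93×(255−165) = 165 + 83.7 = 248.7 → 249
  B: 0 + 0.93×(255−0) = 0 + 237.15 = 237.15 → 237
rgb(255, 249, 237) = #FFF9ED.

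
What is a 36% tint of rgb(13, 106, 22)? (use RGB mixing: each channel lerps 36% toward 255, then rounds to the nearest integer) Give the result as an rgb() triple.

Lerp each channel 36% toward 255:
  R: 13 + 0.36×(255−13) = 13 + 87.12 = 100.12 → 100
  G: 106 + 53.64 = 159.64 → 160
  B: 22 + 83.88 = 105.88 → 106

rgb(100, 160, 106)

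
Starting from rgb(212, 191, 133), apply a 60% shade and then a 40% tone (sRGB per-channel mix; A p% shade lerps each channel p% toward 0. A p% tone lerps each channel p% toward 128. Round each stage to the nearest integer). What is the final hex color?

Per channel, c → c + 0.6(0 − c):
  R: 212 + 0.6×(0−212) = 212 − 127.2 = 84.8 → 85
  G: 191 + 0.6×(0−191) = 191 − 114.6 = 76.4 → 76
  B: 133 + 0.6×(0−133) = 133 − 79.8 = 53.2 → 53
After the shade: rgb(85, 76, 53) = #554c35.
Per channel, c → c + 0.4(128 − c):
  R: 85 + 17.2 = 102.2 → 102
  G: 76 + 0.4×(128−76) = 76 + 20.8 = 96.8 → 97
  B: 53 + 30 = 83 → 83
rgb(102, 97, 83) = #666153.

#666153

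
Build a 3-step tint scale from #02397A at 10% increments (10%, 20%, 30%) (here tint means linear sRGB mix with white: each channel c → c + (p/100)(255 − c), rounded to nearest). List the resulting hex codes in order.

#1B4D87, #356195, #4E74A2

#02397A is rgb(2, 57, 122).
10%: (2 + 25.3 = 27.3→27, 57 + 19.8 = 76.8→77, 122 + 13.3 = 135.3→135) → #1B4D87
20%: (2 + 50.6 = 52.6→53, 57 + 39.6 = 96.6→97, 122 + 26.6 = 148.6→149) → #356195
30%: (2 + 75.9 = 77.9→78, 57 + 59.4 = 116.4→116, 122 + 39.9 = 161.9→162) → #4E74A2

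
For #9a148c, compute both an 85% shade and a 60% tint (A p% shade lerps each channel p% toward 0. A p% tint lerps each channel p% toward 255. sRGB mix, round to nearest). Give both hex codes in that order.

#170315, #d7a1d1

#9a148c is rgb(154, 20, 140).
85% shade:
  R: 154 + 0.85×(0−154) = 154 − 130.9 = 23.1 → 23
  G: 20 − 17 = 3 → 3
  B: 140 + 0.85×(0−140) = 140 − 119 = 21 → 21
  → #170315
60% tint:
  R: 154 + 0.6×(255−154) = 154 + 60.6 = 214.6 → 215
  G: 20 + 0.6×(255−20) = 20 + 141 = 161 → 161
  B: 140 + 69 = 209 → 209
  → #d7a1d1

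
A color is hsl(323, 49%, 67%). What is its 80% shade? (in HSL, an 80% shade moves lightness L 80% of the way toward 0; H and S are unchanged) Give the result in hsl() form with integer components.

hsl(323, 49%, 13%)

L moves 80% from 67 toward 0: 67 − 53.6 = 13.4 → 13.
H and S are unchanged.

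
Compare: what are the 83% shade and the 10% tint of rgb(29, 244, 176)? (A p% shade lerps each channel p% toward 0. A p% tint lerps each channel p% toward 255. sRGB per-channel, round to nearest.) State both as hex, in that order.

83% shade:
  R: 29 + 0.83×(0−29) = 29 − 24.07 = 4.93 → 5
  G: 244 − 202.52 = 41.48 → 41
  B: 176 − 146.08 = 29.92 → 30
  → #05291e
10% tint:
  R: 29 + 0.1×(255−29) = 29 + 22.6 = 51.6 → 52
  G: 244 + 0.1×(255−244) = 244 + 1.1 = 245.1 → 245
  B: 176 + 0.1×(255−176) = 176 + 7.9 = 183.9 → 184
  → #34f5b8

#05291e, #34f5b8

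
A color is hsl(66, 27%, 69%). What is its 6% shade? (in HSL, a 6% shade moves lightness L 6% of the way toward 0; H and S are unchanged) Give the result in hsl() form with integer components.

L moves 6% from 69 toward 0: 69 − 4.14 = 64.86 → 65.
H and S are unchanged.

hsl(66, 27%, 65%)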